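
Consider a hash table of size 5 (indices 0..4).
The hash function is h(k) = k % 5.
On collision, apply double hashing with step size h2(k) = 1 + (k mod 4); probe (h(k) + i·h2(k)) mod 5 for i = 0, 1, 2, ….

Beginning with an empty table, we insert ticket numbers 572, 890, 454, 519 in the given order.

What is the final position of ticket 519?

3

572: h=2 → slot 2
890: h=0 → slot 0
454: h=4 → slot 4
519: h=4, h2=4, probe 4,3 → slot 3
Table: [890, —, 572, 519, 454]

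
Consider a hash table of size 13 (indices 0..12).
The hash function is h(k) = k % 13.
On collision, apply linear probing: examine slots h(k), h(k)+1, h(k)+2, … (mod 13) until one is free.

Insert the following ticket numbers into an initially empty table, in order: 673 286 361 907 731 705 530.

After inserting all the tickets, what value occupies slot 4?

705

673: h=10 => slot 10
286: h=0 => slot 0
361: h=10, probe 10,11 => slot 11
907: h=10, probe 10,11,12 => slot 12
731: h=3 => slot 3
705: h=3, probe 3,4 => slot 4
530: h=10, probe 10,11,12,0,1 => slot 1
Table: [286, 530, ∅, 731, 705, ∅, ∅, ∅, ∅, ∅, 673, 361, 907]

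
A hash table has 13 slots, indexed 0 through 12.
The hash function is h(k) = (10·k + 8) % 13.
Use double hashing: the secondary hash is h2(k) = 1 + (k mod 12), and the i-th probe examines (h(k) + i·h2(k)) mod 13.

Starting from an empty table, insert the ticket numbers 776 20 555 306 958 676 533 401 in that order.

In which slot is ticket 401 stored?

12

776: h=7 → slot 7
20: h=0 → slot 0
555: h=7, h2=4, probe 7,11 → slot 11
306: h=0, h2=7, probe 0,7,1 → slot 1
958: h=7, h2=11, probe 7,5 → slot 5
676: h=8 → slot 8
533: h=8, h2=6, probe 8,1,7,0,6 → slot 6
401: h=1, h2=6, probe 1,7,0,6,12 → slot 12
Table: [20, 306, —, —, —, 958, 533, 776, 676, —, —, 555, 401]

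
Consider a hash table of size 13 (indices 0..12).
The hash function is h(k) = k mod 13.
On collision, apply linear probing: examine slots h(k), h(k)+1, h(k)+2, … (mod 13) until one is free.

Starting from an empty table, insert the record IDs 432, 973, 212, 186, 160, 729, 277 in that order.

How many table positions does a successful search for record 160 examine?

3

432 hashes to 3; slot 3 is free => place at 3.
973 hashes to 11; slot 11 is free => place at 11.
212 hashes to 4; slot 4 is free => place at 4.
186 hashes to 4; 4 taken => place at 5.
160 hashes to 4; 4,5 taken => place at 6.
729 hashes to 1; slot 1 is free => place at 1.
277 hashes to 4; 4,5,6 taken => place at 7.
Table: [—, 729, —, 432, 212, 186, 160, 277, —, —, —, 973, —]
Lookup 160: h=4, probe 4,5,6 → found at 6.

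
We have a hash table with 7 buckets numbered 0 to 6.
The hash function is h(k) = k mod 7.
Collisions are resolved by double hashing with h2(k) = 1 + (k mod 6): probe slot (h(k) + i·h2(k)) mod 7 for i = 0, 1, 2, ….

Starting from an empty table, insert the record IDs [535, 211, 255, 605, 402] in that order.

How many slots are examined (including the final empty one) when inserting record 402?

2

535 hashes to 3; slot 3 is free → place at 3.
211 hashes to 1; slot 1 is free → place at 1.
255 hashes to 3, h2=4; 3 taken → place at 0.
605 hashes to 3, h2=6; 3 taken → place at 2.
402 hashes to 3, h2=1; 3 taken → place at 4.
Table: [255, 211, 605, 535, 402, ., .]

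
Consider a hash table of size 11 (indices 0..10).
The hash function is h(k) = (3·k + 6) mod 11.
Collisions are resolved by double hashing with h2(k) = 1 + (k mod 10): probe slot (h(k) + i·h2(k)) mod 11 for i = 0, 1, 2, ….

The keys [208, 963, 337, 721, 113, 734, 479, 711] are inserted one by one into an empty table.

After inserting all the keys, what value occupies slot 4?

208: h=3 -> slot 3
963: h=2 -> slot 2
337: h=5 -> slot 5
721: h=2, h2=2, probe 2,4 -> slot 4
113: h=4, h2=4, probe 4,8 -> slot 8
734: h=8, h2=5, probe 8,2,7 -> slot 7
479: h=2, h2=10, probe 2,1 -> slot 1
711: h=5, h2=2, probe 5,7,9 -> slot 9
Table: [_, 479, 963, 208, 721, 337, _, 734, 113, 711, _]

721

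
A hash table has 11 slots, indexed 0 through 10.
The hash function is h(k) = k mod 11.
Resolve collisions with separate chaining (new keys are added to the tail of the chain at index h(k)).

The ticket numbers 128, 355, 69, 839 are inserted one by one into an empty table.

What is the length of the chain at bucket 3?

128 -> bucket 7
355 -> bucket 3
69 -> bucket 3 (collision)
839 -> bucket 3 (collision)
Final buckets:
0: .
1: .
2: .
3: 355 -> 69 -> 839
4: .
5: .
6: .
7: 128
8: .
9: .
10: .

3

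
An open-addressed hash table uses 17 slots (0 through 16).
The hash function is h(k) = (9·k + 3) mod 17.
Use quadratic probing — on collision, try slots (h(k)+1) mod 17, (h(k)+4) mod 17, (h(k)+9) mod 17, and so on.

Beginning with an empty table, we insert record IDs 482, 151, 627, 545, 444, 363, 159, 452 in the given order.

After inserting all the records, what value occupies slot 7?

Insert 482: h=6, slot 6 empty -> index 6.
Insert 151: h=2, slot 2 empty -> index 2.
Insert 627: h=2, slot 2 occupied -> index 3.
Insert 545: h=12, slot 12 empty -> index 12.
Insert 444: h=4, slot 4 empty -> index 4.
Insert 363: h=6, slot 6 occupied -> index 7.
Insert 159: h=6, slots 6,7 occupied -> index 10.
Insert 452: h=8, slot 8 empty -> index 8.
Table: [_, _, 151, 627, 444, _, 482, 363, 452, _, 159, _, 545, _, _, _, _]

363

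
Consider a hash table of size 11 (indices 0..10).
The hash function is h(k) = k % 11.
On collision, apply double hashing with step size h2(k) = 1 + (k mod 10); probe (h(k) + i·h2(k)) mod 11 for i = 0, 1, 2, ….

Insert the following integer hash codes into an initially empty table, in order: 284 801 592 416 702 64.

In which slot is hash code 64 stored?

284: h=9 -> slot 9
801: h=9, h2=2, probe 9,0 -> slot 0
592: h=9, h2=3, probe 9,1 -> slot 1
416: h=9, h2=7, probe 9,5 -> slot 5
702: h=9, h2=3, probe 9,1,4 -> slot 4
64: h=9, h2=5, probe 9,3 -> slot 3
Table: [801, 592, ., 64, 702, 416, ., ., ., 284, .]

3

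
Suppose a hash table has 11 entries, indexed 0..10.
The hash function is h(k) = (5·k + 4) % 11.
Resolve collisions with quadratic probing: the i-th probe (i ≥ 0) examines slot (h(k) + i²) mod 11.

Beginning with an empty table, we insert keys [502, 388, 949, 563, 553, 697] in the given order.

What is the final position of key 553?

1

Insert 502: h=6, slot 6 empty => index 6.
Insert 388: h=8, slot 8 empty => index 8.
Insert 949: h=8, slot 8 occupied => index 9.
Insert 563: h=3, slot 3 empty => index 3.
Insert 553: h=8, slots 8,9 occupied => index 1.
Insert 697: h=2, slot 2 empty => index 2.
Table: [∅, 553, 697, 563, ∅, ∅, 502, ∅, 388, 949, ∅]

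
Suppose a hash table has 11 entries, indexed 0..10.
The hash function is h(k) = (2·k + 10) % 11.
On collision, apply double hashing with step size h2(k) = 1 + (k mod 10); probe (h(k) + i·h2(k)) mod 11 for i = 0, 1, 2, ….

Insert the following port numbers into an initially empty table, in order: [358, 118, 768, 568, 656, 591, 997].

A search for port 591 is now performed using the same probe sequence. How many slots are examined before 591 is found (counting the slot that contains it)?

3

358: h=0 → slot 0
118: h=4 → slot 4
768: h=6 → slot 6
568: h=2 → slot 2
656: h=2, h2=7, probe 2,9 → slot 9
591: h=4, h2=2, probe 4,6,8 → slot 8
997: h=2, h2=8, probe 2,10 → slot 10
Table: [358, —, 568, —, 118, —, 768, —, 591, 656, 997]
Lookup 591: h=4, h2=2, probe 4,6,8 → found at 8.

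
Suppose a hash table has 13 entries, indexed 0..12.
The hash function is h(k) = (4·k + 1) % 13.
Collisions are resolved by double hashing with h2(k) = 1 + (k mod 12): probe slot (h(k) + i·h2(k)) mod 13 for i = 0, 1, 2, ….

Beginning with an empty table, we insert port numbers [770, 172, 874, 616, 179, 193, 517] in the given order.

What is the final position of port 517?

4

Insert 770: h=0, slot 0 empty => index 0.
Insert 172: h=0, h2=5, slot 0 occupied => index 5.
Insert 874: h=0, h2=11, slot 0 occupied => index 11.
Insert 616: h=8, slot 8 empty => index 8.
Insert 179: h=2, slot 2 empty => index 2.
Insert 193: h=6, slot 6 empty => index 6.
Insert 517: h=2, h2=2, slot 2 occupied => index 4.
Table: [770, —, 179, —, 517, 172, 193, —, 616, —, —, 874, —]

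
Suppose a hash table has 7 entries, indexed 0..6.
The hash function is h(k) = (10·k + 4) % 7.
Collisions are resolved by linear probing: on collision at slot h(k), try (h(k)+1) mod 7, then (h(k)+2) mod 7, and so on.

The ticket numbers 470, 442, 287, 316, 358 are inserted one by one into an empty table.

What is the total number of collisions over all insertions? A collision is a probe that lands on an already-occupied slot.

6

Insert 470: h=0, slot 0 empty -> index 0.
Insert 442: h=0, slot 0 occupied -> index 1.
Insert 287: h=4, slot 4 empty -> index 4.
Insert 316: h=0, slots 0,1 occupied -> index 2.
Insert 358: h=0, slots 0,1,2 occupied -> index 3.
Table: [470, 442, 316, 358, 287, —, —]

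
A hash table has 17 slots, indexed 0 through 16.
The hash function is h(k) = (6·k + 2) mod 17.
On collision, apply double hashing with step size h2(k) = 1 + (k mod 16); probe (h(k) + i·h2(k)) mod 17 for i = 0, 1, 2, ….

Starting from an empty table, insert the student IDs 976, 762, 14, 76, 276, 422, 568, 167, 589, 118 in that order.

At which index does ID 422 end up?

Insert 976: h=10, slot 10 empty → index 10.
Insert 762: h=1, slot 1 empty → index 1.
Insert 14: h=1, h2=15, slot 1 occupied → index 16.
Insert 76: h=16, h2=13, slot 16 occupied → index 12.
Insert 276: h=9, slot 9 empty → index 9.
Insert 422: h=1, h2=7, slot 1 occupied → index 8.
Insert 568: h=10, h2=9, slot 10 occupied → index 2.
Insert 167: h=1, h2=8, slots 1,9 occupied → index 0.
Insert 589: h=0, h2=14, slot 0 occupied → index 14.
Insert 118: h=13, slot 13 empty → index 13.
Table: [167, 762, 568, _, _, _, _, _, 422, 276, 976, _, 76, 118, 589, _, 14]

8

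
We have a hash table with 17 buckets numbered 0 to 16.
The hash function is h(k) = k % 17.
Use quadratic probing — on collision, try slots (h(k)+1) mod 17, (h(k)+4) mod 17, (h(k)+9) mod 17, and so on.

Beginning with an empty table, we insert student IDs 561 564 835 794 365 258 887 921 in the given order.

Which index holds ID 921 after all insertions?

561: h=0 -> slot 0
564: h=3 -> slot 3
835: h=2 -> slot 2
794: h=12 -> slot 12
365: h=8 -> slot 8
258: h=3, probe 3,4 -> slot 4
887: h=3, probe 3,4,7 -> slot 7
921: h=3, probe 3,4,7,12,2,11 -> slot 11
Table: [561, -, 835, 564, 258, -, -, 887, 365, -, -, 921, 794, -, -, -, -]

11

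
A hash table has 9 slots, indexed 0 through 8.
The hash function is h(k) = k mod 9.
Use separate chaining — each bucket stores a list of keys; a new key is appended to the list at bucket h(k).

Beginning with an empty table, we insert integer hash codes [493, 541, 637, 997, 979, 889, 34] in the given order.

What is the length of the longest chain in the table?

Insert 493: h=7, bucket 7 empty -> new chain.
Insert 541: h=1, bucket 1 empty -> new chain.
Insert 637: h=7, bucket 7 nonempty -> append to chain.
Insert 997: h=7, bucket 7 nonempty -> append to chain.
Insert 979: h=7, bucket 7 nonempty -> append to chain.
Insert 889: h=7, bucket 7 nonempty -> append to chain.
Insert 34: h=7, bucket 7 nonempty -> append to chain.
Final buckets:
0: ∅
1: 541
2: ∅
3: ∅
4: ∅
5: ∅
6: ∅
7: 493 -> 637 -> 997 -> 979 -> 889 -> 34
8: ∅

6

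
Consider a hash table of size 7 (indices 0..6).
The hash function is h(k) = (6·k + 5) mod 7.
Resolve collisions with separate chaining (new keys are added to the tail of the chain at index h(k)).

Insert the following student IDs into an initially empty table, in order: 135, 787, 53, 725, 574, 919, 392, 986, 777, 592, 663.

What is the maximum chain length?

135 -> bucket 3
787 -> bucket 2
53 -> bucket 1
725 -> bucket 1 (collision)
574 -> bucket 5
919 -> bucket 3 (collision)
392 -> bucket 5 (collision)
986 -> bucket 6
777 -> bucket 5 (collision)
592 -> bucket 1 (collision)
663 -> bucket 0
Final buckets:
0: 663
1: 53 -> 725 -> 592
2: 787
3: 135 -> 919
4: _
5: 574 -> 392 -> 777
6: 986

3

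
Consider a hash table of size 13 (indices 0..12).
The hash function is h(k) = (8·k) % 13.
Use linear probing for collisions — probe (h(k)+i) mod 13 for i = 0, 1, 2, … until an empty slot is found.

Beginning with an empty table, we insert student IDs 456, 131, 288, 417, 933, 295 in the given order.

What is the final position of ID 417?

Insert 456: h=8, slot 8 empty -> index 8.
Insert 131: h=8, slot 8 occupied -> index 9.
Insert 288: h=3, slot 3 empty -> index 3.
Insert 417: h=8, slots 8,9 occupied -> index 10.
Insert 933: h=2, slot 2 empty -> index 2.
Insert 295: h=7, slot 7 empty -> index 7.
Table: [., ., 933, 288, ., ., ., 295, 456, 131, 417, ., .]

10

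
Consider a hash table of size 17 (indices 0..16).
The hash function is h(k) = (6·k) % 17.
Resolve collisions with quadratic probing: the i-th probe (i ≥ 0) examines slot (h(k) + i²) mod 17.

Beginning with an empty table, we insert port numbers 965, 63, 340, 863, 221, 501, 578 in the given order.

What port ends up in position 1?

965 hashes to 10; slot 10 is free => place at 10.
63 hashes to 4; slot 4 is free => place at 4.
340 hashes to 0; slot 0 is free => place at 0.
863 hashes to 10; 10 taken => place at 11.
221 hashes to 0; 0 taken => place at 1.
501 hashes to 14; slot 14 is free => place at 14.
578 hashes to 0; 0,1,4 taken => place at 9.
Table: [340, 221, ., ., 63, ., ., ., ., 578, 965, 863, ., ., 501, ., .]

221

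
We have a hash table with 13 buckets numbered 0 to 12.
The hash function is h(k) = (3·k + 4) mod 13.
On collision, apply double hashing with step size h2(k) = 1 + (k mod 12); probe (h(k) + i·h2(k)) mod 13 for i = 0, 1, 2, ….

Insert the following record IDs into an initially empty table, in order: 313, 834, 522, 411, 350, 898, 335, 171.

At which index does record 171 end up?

Insert 313: h=7, slot 7 empty -> index 7.
Insert 834: h=10, slot 10 empty -> index 10.
Insert 522: h=10, h2=7, slot 10 occupied -> index 4.
Insert 411: h=2, slot 2 empty -> index 2.
Insert 350: h=1, slot 1 empty -> index 1.
Insert 898: h=7, h2=11, slot 7 occupied -> index 5.
Insert 335: h=8, slot 8 empty -> index 8.
Insert 171: h=10, h2=4, slots 10,1,5 occupied -> index 9.
Table: [—, 350, 411, —, 522, 898, —, 313, 335, 171, 834, —, —]

9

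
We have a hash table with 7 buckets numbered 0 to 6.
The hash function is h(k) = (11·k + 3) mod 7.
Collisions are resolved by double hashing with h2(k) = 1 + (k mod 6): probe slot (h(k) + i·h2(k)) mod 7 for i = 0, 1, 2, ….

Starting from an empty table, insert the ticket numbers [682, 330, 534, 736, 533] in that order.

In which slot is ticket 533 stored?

Insert 682: h=1, slot 1 empty → index 1.
Insert 330: h=0, slot 0 empty → index 0.
Insert 534: h=4, slot 4 empty → index 4.
Insert 736: h=0, h2=5, slot 0 occupied → index 5.
Insert 533: h=0, h2=6, slot 0 occupied → index 6.
Table: [330, 682, _, _, 534, 736, 533]

6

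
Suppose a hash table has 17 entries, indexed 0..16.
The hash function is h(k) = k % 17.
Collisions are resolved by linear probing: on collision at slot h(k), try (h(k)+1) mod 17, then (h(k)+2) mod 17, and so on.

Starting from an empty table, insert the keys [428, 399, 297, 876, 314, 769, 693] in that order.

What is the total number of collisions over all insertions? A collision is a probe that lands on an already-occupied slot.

5

428: h=3 => slot 3
399: h=8 => slot 8
297: h=8, probe 8,9 => slot 9
876: h=9, probe 9,10 => slot 10
314: h=8, probe 8,9,10,11 => slot 11
769: h=4 => slot 4
693: h=13 => slot 13
Table: [., ., ., 428, 769, ., ., ., 399, 297, 876, 314, ., 693, ., ., .]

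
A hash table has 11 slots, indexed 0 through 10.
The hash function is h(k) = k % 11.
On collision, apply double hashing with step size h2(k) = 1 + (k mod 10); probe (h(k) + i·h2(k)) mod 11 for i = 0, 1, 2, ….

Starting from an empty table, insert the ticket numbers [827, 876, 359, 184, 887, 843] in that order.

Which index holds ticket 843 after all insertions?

0

Insert 827: h=2, slot 2 empty => index 2.
Insert 876: h=7, slot 7 empty => index 7.
Insert 359: h=7, h2=10, slot 7 occupied => index 6.
Insert 184: h=8, slot 8 empty => index 8.
Insert 887: h=7, h2=8, slot 7 occupied => index 4.
Insert 843: h=7, h2=4, slot 7 occupied => index 0.
Table: [843, -, 827, -, 887, -, 359, 876, 184, -, -]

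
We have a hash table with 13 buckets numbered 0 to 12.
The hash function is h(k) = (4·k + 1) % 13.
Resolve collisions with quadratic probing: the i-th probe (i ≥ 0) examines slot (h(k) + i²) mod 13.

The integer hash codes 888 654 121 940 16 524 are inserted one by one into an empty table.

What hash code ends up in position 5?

888: h=4 => slot 4
654: h=4, probe 4,5 => slot 5
121: h=4, probe 4,5,8 => slot 8
940: h=4, probe 4,5,8,0 => slot 0
16: h=0, probe 0,1 => slot 1
524: h=4, probe 4,5,8,0,7 => slot 7
Table: [940, 16, ∅, ∅, 888, 654, ∅, 524, 121, ∅, ∅, ∅, ∅]

654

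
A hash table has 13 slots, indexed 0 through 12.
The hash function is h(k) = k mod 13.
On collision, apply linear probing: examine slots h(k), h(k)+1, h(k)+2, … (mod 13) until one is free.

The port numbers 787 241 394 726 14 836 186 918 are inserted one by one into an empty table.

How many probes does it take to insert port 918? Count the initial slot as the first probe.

787: h=7 => slot 7
241: h=7, probe 7,8 => slot 8
394: h=4 => slot 4
726: h=11 => slot 11
14: h=1 => slot 1
836: h=4, probe 4,5 => slot 5
186: h=4, probe 4,5,6 => slot 6
918: h=8, probe 8,9 => slot 9
Table: [-, 14, -, -, 394, 836, 186, 787, 241, 918, -, 726, -]

2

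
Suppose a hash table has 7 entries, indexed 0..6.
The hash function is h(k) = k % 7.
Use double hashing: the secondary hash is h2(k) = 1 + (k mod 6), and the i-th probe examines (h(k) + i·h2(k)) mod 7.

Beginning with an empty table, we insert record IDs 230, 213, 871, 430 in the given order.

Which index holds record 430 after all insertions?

1

230 hashes to 6; slot 6 is free → place at 6.
213 hashes to 3; slot 3 is free → place at 3.
871 hashes to 3, h2=2; 3 taken → place at 5.
430 hashes to 3, h2=5; 3 taken → place at 1.
Table: [—, 430, —, 213, —, 871, 230]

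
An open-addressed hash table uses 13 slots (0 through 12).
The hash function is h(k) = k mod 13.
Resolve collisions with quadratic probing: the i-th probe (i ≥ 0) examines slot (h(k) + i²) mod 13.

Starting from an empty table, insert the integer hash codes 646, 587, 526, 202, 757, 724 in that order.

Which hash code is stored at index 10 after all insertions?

646: h=9 => slot 9
587: h=2 => slot 2
526: h=6 => slot 6
202: h=7 => slot 7
757: h=3 => slot 3
724: h=9, probe 9,10 => slot 10
Table: [—, —, 587, 757, —, —, 526, 202, —, 646, 724, —, —]

724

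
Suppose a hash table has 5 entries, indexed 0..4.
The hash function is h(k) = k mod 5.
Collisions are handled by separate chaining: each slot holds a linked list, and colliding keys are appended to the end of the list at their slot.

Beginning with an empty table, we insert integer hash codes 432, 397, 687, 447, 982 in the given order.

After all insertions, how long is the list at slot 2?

Insert 432: h=2, bucket 2 empty -> new chain.
Insert 397: h=2, bucket 2 nonempty -> append to chain.
Insert 687: h=2, bucket 2 nonempty -> append to chain.
Insert 447: h=2, bucket 2 nonempty -> append to chain.
Insert 982: h=2, bucket 2 nonempty -> append to chain.
Final buckets:
0: .
1: .
2: 432 -> 397 -> 687 -> 447 -> 982
3: .
4: .

5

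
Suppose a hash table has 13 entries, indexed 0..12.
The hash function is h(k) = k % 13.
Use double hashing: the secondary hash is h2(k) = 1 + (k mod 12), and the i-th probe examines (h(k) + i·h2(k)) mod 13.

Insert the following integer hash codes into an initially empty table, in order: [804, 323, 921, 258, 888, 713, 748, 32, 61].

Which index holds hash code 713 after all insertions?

804: h=11 => slot 11
323: h=11, h2=12, probe 11,10 => slot 10
921: h=11, h2=10, probe 11,8 => slot 8
258: h=11, h2=7, probe 11,5 => slot 5
888: h=4 => slot 4
713: h=11, h2=6, probe 11,4,10,3 => slot 3
748: h=7 => slot 7
32: h=6 => slot 6
61: h=9 => slot 9
Table: [—, —, —, 713, 888, 258, 32, 748, 921, 61, 323, 804, —]

3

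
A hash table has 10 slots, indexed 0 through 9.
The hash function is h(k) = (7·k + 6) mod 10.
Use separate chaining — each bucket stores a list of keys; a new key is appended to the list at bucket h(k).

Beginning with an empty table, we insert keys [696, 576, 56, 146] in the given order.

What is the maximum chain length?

4

Insert 696: h=8, bucket 8 empty → new chain.
Insert 576: h=8, bucket 8 nonempty → append to chain.
Insert 56: h=8, bucket 8 nonempty → append to chain.
Insert 146: h=8, bucket 8 nonempty → append to chain.
Final buckets:
0: _
1: _
2: _
3: _
4: _
5: _
6: _
7: _
8: 696 -> 576 -> 56 -> 146
9: _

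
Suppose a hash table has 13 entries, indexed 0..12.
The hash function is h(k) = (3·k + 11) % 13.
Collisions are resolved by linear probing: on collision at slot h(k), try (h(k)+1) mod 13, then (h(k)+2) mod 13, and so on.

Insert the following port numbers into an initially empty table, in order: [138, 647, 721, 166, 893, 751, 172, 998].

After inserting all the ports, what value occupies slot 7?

138: h=9 → slot 9
647: h=2 → slot 2
721: h=3 → slot 3
166: h=2, probe 2,3,4 → slot 4
893: h=12 → slot 12
751: h=2, probe 2,3,4,5 → slot 5
172: h=7 → slot 7
998: h=2, probe 2,3,4,5,6 → slot 6
Table: [∅, ∅, 647, 721, 166, 751, 998, 172, ∅, 138, ∅, ∅, 893]

172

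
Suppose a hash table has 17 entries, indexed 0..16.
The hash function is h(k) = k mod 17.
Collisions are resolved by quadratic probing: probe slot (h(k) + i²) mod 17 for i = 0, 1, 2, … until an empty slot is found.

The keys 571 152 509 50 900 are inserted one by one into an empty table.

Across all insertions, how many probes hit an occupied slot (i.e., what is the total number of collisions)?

571 hashes to 10; slot 10 is free → place at 10.
152 hashes to 16; slot 16 is free → place at 16.
509 hashes to 16; 16 taken → place at 0.
50 hashes to 16; 16,0 taken → place at 3.
900 hashes to 16; 16,0,3 taken → place at 8.
Table: [509, _, _, 50, _, _, _, _, 900, _, 571, _, _, _, _, _, 152]

6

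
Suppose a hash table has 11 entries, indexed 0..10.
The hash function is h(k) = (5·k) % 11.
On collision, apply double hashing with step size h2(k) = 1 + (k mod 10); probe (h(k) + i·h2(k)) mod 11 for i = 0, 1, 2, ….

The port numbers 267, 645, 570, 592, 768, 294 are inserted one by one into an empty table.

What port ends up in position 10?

267 hashes to 4; slot 4 is free => place at 4.
645 hashes to 2; slot 2 is free => place at 2.
570 hashes to 1; slot 1 is free => place at 1.
592 hashes to 1, h2=3; 1,4 taken => place at 7.
768 hashes to 1, h2=9; 1 taken => place at 10.
294 hashes to 7, h2=5; 7,1 taken => place at 6.
Table: [., 570, 645, ., 267, ., 294, 592, ., ., 768]

768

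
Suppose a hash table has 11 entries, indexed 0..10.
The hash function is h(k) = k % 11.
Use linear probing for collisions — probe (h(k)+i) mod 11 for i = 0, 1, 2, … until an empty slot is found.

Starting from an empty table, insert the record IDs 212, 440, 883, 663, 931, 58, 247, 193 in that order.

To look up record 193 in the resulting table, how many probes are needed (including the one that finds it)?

4

212 hashes to 3; slot 3 is free => place at 3.
440 hashes to 0; slot 0 is free => place at 0.
883 hashes to 3; 3 taken => place at 4.
663 hashes to 3; 3,4 taken => place at 5.
931 hashes to 7; slot 7 is free => place at 7.
58 hashes to 3; 3,4,5 taken => place at 6.
247 hashes to 5; 5,6,7 taken => place at 8.
193 hashes to 6; 6,7,8 taken => place at 9.
Table: [440, —, —, 212, 883, 663, 58, 931, 247, 193, —]
Lookup 193: h=6, probe 6,7,8,9 → found at 9.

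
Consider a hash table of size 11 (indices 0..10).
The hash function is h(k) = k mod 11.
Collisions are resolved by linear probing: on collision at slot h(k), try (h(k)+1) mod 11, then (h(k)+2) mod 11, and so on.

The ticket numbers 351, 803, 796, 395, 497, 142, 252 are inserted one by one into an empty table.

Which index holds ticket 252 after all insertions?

351: h=10 => slot 10
803: h=0 => slot 0
796: h=4 => slot 4
395: h=10, probe 10,0,1 => slot 1
497: h=2 => slot 2
142: h=10, probe 10,0,1,2,3 => slot 3
252: h=10, probe 10,0,1,2,3,4,5 => slot 5
Table: [803, 395, 497, 142, 796, 252, ., ., ., ., 351]

5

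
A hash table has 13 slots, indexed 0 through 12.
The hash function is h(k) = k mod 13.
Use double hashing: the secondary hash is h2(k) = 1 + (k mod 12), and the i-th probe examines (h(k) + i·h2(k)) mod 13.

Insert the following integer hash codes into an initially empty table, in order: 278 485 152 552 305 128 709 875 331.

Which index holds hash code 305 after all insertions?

12

278 hashes to 5; slot 5 is free => place at 5.
485 hashes to 4; slot 4 is free => place at 4.
152 hashes to 9; slot 9 is free => place at 9.
552 hashes to 6; slot 6 is free => place at 6.
305 hashes to 6, h2=6; 6 taken => place at 12.
128 hashes to 11; slot 11 is free => place at 11.
709 hashes to 7; slot 7 is free => place at 7.
875 hashes to 4, h2=12; 4 taken => place at 3.
331 hashes to 6, h2=8; 6 taken => place at 1.
Table: [., 331, ., 875, 485, 278, 552, 709, ., 152, ., 128, 305]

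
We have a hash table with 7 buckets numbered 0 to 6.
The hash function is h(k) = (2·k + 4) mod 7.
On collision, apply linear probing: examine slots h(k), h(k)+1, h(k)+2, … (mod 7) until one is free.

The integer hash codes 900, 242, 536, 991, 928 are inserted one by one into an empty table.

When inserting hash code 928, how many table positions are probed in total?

900 hashes to 5; slot 5 is free → place at 5.
242 hashes to 5; 5 taken → place at 6.
536 hashes to 5; 5,6 taken → place at 0.
991 hashes to 5; 5,6,0 taken → place at 1.
928 hashes to 5; 5,6,0,1 taken → place at 2.
Table: [536, 991, 928, ., ., 900, 242]

5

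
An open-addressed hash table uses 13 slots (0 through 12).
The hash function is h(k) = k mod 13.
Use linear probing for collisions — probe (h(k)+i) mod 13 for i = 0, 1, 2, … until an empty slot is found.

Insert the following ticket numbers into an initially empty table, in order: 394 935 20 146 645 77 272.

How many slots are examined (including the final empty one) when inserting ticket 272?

394 hashes to 4; slot 4 is free => place at 4.
935 hashes to 12; slot 12 is free => place at 12.
20 hashes to 7; slot 7 is free => place at 7.
146 hashes to 3; slot 3 is free => place at 3.
645 hashes to 8; slot 8 is free => place at 8.
77 hashes to 12; 12 taken => place at 0.
272 hashes to 12; 12,0 taken => place at 1.
Table: [77, 272, _, 146, 394, _, _, 20, 645, _, _, _, 935]

3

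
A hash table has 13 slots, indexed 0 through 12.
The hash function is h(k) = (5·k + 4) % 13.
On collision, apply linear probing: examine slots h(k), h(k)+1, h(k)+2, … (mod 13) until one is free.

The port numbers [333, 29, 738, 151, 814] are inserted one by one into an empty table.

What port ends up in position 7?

151

333: h=5 => slot 5
29: h=6 => slot 6
738: h=2 => slot 2
151: h=5, probe 5,6,7 => slot 7
814: h=5, probe 5,6,7,8 => slot 8
Table: [∅, ∅, 738, ∅, ∅, 333, 29, 151, 814, ∅, ∅, ∅, ∅]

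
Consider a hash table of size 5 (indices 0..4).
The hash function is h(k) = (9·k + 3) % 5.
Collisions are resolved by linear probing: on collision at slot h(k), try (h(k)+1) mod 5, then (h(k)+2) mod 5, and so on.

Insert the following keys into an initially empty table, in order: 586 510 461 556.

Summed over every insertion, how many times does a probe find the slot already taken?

586 hashes to 2; slot 2 is free -> place at 2.
510 hashes to 3; slot 3 is free -> place at 3.
461 hashes to 2; 2,3 taken -> place at 4.
556 hashes to 2; 2,3,4 taken -> place at 0.
Table: [556, ., 586, 510, 461]

5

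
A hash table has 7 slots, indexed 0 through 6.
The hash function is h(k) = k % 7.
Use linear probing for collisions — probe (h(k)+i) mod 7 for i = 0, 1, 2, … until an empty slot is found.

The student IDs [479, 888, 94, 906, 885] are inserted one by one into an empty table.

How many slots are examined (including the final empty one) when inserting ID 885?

5

479: h=3 => slot 3
888: h=6 => slot 6
94: h=3, probe 3,4 => slot 4
906: h=3, probe 3,4,5 => slot 5
885: h=3, probe 3,4,5,6,0 => slot 0
Table: [885, _, _, 479, 94, 906, 888]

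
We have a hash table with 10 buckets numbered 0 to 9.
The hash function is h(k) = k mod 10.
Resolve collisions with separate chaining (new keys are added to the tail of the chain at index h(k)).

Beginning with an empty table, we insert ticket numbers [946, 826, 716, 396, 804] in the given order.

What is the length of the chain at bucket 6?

4

946 → bucket 6
826 → bucket 6 (collision)
716 → bucket 6 (collision)
396 → bucket 6 (collision)
804 → bucket 4
Final buckets:
0: .
1: .
2: .
3: .
4: 804
5: .
6: 946 -> 826 -> 716 -> 396
7: .
8: .
9: .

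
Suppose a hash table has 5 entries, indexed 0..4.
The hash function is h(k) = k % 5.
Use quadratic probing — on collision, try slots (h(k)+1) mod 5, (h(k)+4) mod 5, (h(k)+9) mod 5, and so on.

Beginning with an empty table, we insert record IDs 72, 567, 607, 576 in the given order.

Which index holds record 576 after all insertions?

72: h=2 => slot 2
567: h=2, probe 2,3 => slot 3
607: h=2, probe 2,3,1 => slot 1
576: h=1, probe 1,2,0 => slot 0
Table: [576, 607, 72, 567, _]

0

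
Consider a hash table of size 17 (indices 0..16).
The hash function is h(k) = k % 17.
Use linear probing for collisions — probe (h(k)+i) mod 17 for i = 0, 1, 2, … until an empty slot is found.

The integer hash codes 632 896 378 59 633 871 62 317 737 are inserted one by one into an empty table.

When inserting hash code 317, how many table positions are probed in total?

Insert 632: h=3, slot 3 empty -> index 3.
Insert 896: h=12, slot 12 empty -> index 12.
Insert 378: h=4, slot 4 empty -> index 4.
Insert 59: h=8, slot 8 empty -> index 8.
Insert 633: h=4, slot 4 occupied -> index 5.
Insert 871: h=4, slots 4,5 occupied -> index 6.
Insert 62: h=11, slot 11 empty -> index 11.
Insert 317: h=11, slots 11,12 occupied -> index 13.
Insert 737: h=6, slot 6 occupied -> index 7.
Table: [., ., ., 632, 378, 633, 871, 737, 59, ., ., 62, 896, 317, ., ., .]

3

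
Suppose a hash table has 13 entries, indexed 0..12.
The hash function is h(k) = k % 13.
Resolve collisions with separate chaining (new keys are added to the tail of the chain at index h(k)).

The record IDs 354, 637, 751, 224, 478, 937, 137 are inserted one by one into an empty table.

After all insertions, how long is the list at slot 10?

Insert 354: h=3, bucket 3 empty -> new chain.
Insert 637: h=0, bucket 0 empty -> new chain.
Insert 751: h=10, bucket 10 empty -> new chain.
Insert 224: h=3, bucket 3 nonempty -> append to chain.
Insert 478: h=10, bucket 10 nonempty -> append to chain.
Insert 937: h=1, bucket 1 empty -> new chain.
Insert 137: h=7, bucket 7 empty -> new chain.
Final buckets:
0: 637
1: 937
2: -
3: 354 -> 224
4: -
5: -
6: -
7: 137
8: -
9: -
10: 751 -> 478
11: -
12: -

2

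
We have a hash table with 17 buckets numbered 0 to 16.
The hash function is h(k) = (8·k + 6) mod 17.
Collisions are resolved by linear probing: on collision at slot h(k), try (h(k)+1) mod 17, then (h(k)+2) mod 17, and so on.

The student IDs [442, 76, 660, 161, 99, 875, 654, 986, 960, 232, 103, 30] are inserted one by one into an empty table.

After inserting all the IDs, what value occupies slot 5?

654

442 hashes to 6; slot 6 is free -> place at 6.
76 hashes to 2; slot 2 is free -> place at 2.
660 hashes to 16; slot 16 is free -> place at 16.
161 hashes to 2; 2 taken -> place at 3.
99 hashes to 16; 16 taken -> place at 0.
875 hashes to 2; 2,3 taken -> place at 4.
654 hashes to 2; 2,3,4 taken -> place at 5.
986 hashes to 6; 6 taken -> place at 7.
960 hashes to 2; 2,3,4,5,6,7 taken -> place at 8.
232 hashes to 9; slot 9 is free -> place at 9.
103 hashes to 14; slot 14 is free -> place at 14.
30 hashes to 8; 8,9 taken -> place at 10.
Table: [99, —, 76, 161, 875, 654, 442, 986, 960, 232, 30, —, —, —, 103, —, 660]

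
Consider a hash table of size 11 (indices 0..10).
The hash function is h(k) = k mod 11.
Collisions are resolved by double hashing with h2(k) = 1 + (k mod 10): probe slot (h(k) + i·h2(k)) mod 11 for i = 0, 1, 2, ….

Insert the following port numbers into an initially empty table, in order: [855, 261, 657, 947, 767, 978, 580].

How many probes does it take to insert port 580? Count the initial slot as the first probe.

855: h=8 → slot 8
261: h=8, h2=2, probe 8,10 → slot 10
657: h=8, h2=8, probe 8,5 → slot 5
947: h=1 → slot 1
767: h=8, h2=8, probe 8,5,2 → slot 2
978: h=10, h2=9, probe 10,8,6 → slot 6
580: h=8, h2=1, probe 8,9 → slot 9
Table: [∅, 947, 767, ∅, ∅, 657, 978, ∅, 855, 580, 261]

2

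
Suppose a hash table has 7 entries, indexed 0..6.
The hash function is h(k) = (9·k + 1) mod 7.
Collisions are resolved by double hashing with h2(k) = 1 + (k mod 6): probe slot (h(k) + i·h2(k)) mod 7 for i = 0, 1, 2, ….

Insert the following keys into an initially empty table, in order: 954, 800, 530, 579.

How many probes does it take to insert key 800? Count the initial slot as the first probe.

2

954: h=5 => slot 5
800: h=5, h2=3, probe 5,1 => slot 1
530: h=4 => slot 4
579: h=4, h2=4, probe 4,1,5,2 => slot 2
Table: [., 800, 579, ., 530, 954, .]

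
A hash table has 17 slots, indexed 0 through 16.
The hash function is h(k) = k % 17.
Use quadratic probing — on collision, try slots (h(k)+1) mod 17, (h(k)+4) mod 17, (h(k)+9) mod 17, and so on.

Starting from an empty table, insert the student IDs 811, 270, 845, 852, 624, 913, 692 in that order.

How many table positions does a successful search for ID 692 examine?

Insert 811: h=12, slot 12 empty => index 12.
Insert 270: h=15, slot 15 empty => index 15.
Insert 845: h=12, slot 12 occupied => index 13.
Insert 852: h=2, slot 2 empty => index 2.
Insert 624: h=12, slots 12,13 occupied => index 16.
Insert 913: h=12, slots 12,13,16 occupied => index 4.
Insert 692: h=12, slots 12,13,16,4 occupied => index 11.
Table: [., ., 852, ., 913, ., ., ., ., ., ., 692, 811, 845, ., 270, 624]
Lookup 692: h=12, probe 12,13,16,4,11 → found at 11.

5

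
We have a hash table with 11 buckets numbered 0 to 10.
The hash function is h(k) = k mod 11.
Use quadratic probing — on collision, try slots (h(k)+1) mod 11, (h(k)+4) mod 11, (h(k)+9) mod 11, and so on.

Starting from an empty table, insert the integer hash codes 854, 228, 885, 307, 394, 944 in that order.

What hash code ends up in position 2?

944

Insert 854: h=7, slot 7 empty => index 7.
Insert 228: h=8, slot 8 empty => index 8.
Insert 885: h=5, slot 5 empty => index 5.
Insert 307: h=10, slot 10 empty => index 10.
Insert 394: h=9, slot 9 empty => index 9.
Insert 944: h=9, slots 9,10 occupied => index 2.
Table: [∅, ∅, 944, ∅, ∅, 885, ∅, 854, 228, 394, 307]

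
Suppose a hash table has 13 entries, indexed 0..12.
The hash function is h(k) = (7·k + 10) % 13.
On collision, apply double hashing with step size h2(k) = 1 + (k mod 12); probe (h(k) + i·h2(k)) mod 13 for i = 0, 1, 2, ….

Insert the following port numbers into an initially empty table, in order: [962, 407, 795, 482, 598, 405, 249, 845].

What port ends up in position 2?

249

Insert 962: h=10, slot 10 empty -> index 10.
Insert 407: h=12, slot 12 empty -> index 12.
Insert 795: h=11, slot 11 empty -> index 11.
Insert 482: h=4, slot 4 empty -> index 4.
Insert 598: h=10, h2=11, slot 10 occupied -> index 8.
Insert 405: h=11, h2=10, slots 11,8 occupied -> index 5.
Insert 249: h=11, h2=10, slots 11,8,5 occupied -> index 2.
Insert 845: h=10, h2=6, slot 10 occupied -> index 3.
Table: [-, -, 249, 845, 482, 405, -, -, 598, -, 962, 795, 407]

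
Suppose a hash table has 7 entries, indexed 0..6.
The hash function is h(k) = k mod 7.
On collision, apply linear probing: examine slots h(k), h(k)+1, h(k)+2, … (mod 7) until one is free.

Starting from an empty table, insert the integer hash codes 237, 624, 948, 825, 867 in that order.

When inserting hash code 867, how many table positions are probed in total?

4

237 hashes to 6; slot 6 is free => place at 6.
624 hashes to 1; slot 1 is free => place at 1.
948 hashes to 3; slot 3 is free => place at 3.
825 hashes to 6; 6 taken => place at 0.
867 hashes to 6; 6,0,1 taken => place at 2.
Table: [825, 624, 867, 948, _, _, 237]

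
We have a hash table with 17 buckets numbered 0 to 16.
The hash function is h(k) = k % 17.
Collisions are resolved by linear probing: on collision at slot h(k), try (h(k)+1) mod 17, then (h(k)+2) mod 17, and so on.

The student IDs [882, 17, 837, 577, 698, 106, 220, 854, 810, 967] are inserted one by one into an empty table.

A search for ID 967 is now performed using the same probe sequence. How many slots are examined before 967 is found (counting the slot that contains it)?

882 hashes to 15; slot 15 is free → place at 15.
17 hashes to 0; slot 0 is free → place at 0.
837 hashes to 4; slot 4 is free → place at 4.
577 hashes to 16; slot 16 is free → place at 16.
698 hashes to 1; slot 1 is free → place at 1.
106 hashes to 4; 4 taken → place at 5.
220 hashes to 16; 16,0,1 taken → place at 2.
854 hashes to 4; 4,5 taken → place at 6.
810 hashes to 11; slot 11 is free → place at 11.
967 hashes to 15; 15,16,0,1,2 taken → place at 3.
Table: [17, 698, 220, 967, 837, 106, 854, —, —, —, —, 810, —, —, —, 882, 577]
Lookup 967: h=15, probe 15,16,0,1,2,3 → found at 3.

6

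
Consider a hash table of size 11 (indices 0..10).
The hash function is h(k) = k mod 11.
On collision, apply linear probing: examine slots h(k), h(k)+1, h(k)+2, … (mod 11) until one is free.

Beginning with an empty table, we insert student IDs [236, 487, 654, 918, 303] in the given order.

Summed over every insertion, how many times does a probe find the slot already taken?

5

236: h=5 -> slot 5
487: h=3 -> slot 3
654: h=5, probe 5,6 -> slot 6
918: h=5, probe 5,6,7 -> slot 7
303: h=6, probe 6,7,8 -> slot 8
Table: [∅, ∅, ∅, 487, ∅, 236, 654, 918, 303, ∅, ∅]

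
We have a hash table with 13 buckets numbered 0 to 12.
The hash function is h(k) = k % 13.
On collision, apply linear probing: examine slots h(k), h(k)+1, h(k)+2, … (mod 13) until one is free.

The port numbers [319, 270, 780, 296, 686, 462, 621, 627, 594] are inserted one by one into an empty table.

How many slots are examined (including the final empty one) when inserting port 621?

5

Insert 319: h=7, slot 7 empty → index 7.
Insert 270: h=10, slot 10 empty → index 10.
Insert 780: h=0, slot 0 empty → index 0.
Insert 296: h=10, slot 10 occupied → index 11.
Insert 686: h=10, slots 10,11 occupied → index 12.
Insert 462: h=7, slot 7 occupied → index 8.
Insert 621: h=10, slots 10,11,12,0 occupied → index 1.
Insert 627: h=3, slot 3 empty → index 3.
Insert 594: h=9, slot 9 empty → index 9.
Table: [780, 621, ., 627, ., ., ., 319, 462, 594, 270, 296, 686]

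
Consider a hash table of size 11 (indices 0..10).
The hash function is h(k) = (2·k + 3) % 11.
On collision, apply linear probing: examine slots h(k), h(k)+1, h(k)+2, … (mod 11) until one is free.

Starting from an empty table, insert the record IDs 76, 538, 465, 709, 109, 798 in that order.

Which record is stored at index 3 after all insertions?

Insert 76: h=1, slot 1 empty => index 1.
Insert 538: h=1, slot 1 occupied => index 2.
Insert 465: h=9, slot 9 empty => index 9.
Insert 709: h=2, slot 2 occupied => index 3.
Insert 109: h=1, slots 1,2,3 occupied => index 4.
Insert 798: h=4, slot 4 occupied => index 5.
Table: [—, 76, 538, 709, 109, 798, —, —, —, 465, —]

709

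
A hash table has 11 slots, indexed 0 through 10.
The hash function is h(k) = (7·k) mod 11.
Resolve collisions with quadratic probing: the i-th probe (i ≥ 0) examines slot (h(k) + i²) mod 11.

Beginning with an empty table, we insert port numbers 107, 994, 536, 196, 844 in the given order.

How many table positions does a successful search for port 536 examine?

107: h=1 -> slot 1
994: h=6 -> slot 6
536: h=1, probe 1,2 -> slot 2
196: h=8 -> slot 8
844: h=1, probe 1,2,5 -> slot 5
Table: [—, 107, 536, —, —, 844, 994, —, 196, —, —]
Lookup 536: h=1, probe 1,2 → found at 2.

2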